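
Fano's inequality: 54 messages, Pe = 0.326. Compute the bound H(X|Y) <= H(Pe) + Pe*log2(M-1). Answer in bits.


H(Pe) = -Pe*log2(Pe) - (1-Pe)*log2(1-Pe) = -0.326*log2(0.326) - 0.674*log2(0.674) = 0.527160 + 0.383627 = 0.9108. Pe*log2(M-1) = 0.326*log2(53) = 1.867302. Bound = H(Pe) + Pe*log2(M-1) = 0.527160 + 0.383627 + 1.867302 = 2.7781

2.7781 bits


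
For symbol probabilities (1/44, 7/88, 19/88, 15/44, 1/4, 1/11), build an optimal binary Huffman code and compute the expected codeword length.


Huffman construction (repeatedly merge the two least-probable nodes; each merge adds 1 bit to every symbol beneath it): 1/44 + 7/88 = 9/88; 1/11 + 9/88 = 17/88; 17/88 + 19/88 = 9/22; 1/4 + 15/44 = 13/22; 9/22 + 13/22 = 1. Resulting codeword lengths (in the order the probabilities were given): (4, 4, 2, 2, 2, 3). L_avg = sum(p_i * l_i) = 1/44*4 + 7/88*4 + 19/88*2 + 15/44*2 + 1/4*2 + 1/11*3 = 101/44 = 2.2955

2.2955 bits


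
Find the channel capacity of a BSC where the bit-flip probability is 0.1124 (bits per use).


H(p) = -p*log2(p) - (1-p)*log2(1-p) = -0.1124*log2(0.1124) - 0.8876*log2(0.8876) = 0.354429 + 0.152684 = 0.5071. C = 1 - H(p) = 1 - 0.5071 = 0.4929

0.4929 bits


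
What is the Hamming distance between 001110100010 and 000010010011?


Count differing positions: . . ^ ^ . . ^ ^ . . . ^ = 5 differences

5


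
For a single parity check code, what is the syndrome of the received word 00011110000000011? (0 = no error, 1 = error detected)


Syndrome = XOR of all bits = 0 XOR 0 XOR 0 XOR 1 XOR 1 XOR 1 XOR 1 XOR 0 XOR 0 XOR 0 XOR 0 XOR 0 XOR 0 XOR 0 XOR 0 XOR 1 XOR 1 = 0

0


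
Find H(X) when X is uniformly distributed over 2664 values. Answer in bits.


H = log2(n) = log2(2664) = 11.3794

11.3794 bits


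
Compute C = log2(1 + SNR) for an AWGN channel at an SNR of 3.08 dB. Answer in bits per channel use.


SNR_linear = 10^(3.08/10) = 2.0324; C = log2(1 + SNR_linear) = log2(1 + 2.0324) = 1.6004

1.6004 bits/channel use


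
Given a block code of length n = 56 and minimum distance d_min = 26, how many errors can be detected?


Detection capability = d_min - 1 = 26 - 1 = 25

25 errors


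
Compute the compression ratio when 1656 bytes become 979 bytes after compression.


Ratio = original / compressed = 1656 / 979 = 1.6915

1.6915


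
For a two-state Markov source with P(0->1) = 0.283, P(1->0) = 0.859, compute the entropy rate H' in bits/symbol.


Stationary distribution: pi_0 = p10/(p01+p10) = 0.7522, pi_1 = 0.2478. Entropy rate H' = pi_0*H(p01) + pi_1*H(p10) = 0.7522*0.8595 + 0.2478*0.5869 = 0.7919

0.7919 bits/symbol


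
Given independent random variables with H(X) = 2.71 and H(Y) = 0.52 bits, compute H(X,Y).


For independent variables, H(X,Y) = H(X) + H(Y) = 2.71 + 0.52 = 3.23

3.23 bits


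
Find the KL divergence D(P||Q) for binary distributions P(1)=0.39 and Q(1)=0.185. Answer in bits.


KL = p*log2(p/q) + (1-p)*log2((1-p)/(1-q)) = 0.39*log2(0.39/0.185) + 0.61*log2(0.61/0.815) = 0.1646

0.1646 bits


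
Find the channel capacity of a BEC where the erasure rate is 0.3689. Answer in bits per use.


C = 1 - epsilon = 1 - 0.3689 = 0.6311

0.6311 bits


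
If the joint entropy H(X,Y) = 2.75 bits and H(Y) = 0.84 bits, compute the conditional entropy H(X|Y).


H(X|Y) = H(X,Y) - H(Y) = 2.75 - 0.84 = 1.91

1.91 bits


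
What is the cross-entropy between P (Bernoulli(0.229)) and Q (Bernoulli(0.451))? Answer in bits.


H(P,Q) = -p*log2(q) - (1-p)*log2(1-q). -0.229*log2(0.451) = 0.263075; -0.771*log2(0.549) = 0.667009. H(P,Q) = 0.263075 + 0.667009 = 0.9301

0.9301 bits


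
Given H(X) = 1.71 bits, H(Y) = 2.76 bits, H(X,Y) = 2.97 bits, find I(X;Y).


I(X;Y) = H(X) + H(Y) - H(X,Y) = 1.71 + 2.76 - 2.97 = 1.5

1.5 bits


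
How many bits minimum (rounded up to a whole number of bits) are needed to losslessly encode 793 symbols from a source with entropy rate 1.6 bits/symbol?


Minimum bits >= n * H = 793 * 1.6 = 1268.8, rounded up to a whole number of bits = 1269

1269 bits


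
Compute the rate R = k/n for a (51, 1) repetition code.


Rate = k/n = 1/51

1/51


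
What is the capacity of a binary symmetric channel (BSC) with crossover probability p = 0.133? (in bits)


H(p) = -p*log2(p) - (1-p)*log2(1-p) = -0.133*log2(0.133) - 0.867*log2(0.867) = 0.387097 + 0.178512 = 0.5656. C = 1 - H(p) = 1 - 0.5656 = 0.4344

0.4344 bits


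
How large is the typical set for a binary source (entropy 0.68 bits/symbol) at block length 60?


log2|A_typical| = nH = 60 * 0.68 = 40.8, so |A_typical| ~ 2^40.8 = 1.914e+12

1.914e+12


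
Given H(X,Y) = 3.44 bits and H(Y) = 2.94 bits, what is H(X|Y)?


H(X|Y) = H(X,Y) - H(Y) = 3.44 - 2.94 = 0.5

0.5 bits


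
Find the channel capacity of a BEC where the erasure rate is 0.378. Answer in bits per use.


C = 1 - epsilon = 1 - 0.378 = 0.622

0.622 bits


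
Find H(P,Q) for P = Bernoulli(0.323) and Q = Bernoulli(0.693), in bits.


H(P,Q) = -p*log2(q) - (1-p)*log2(1-q). -0.323*log2(0.693) = 0.170890; -0.677*log2(0.307) = 1.153398. H(P,Q) = 0.170890 + 1.153398 = 1.3243

1.3243 bits


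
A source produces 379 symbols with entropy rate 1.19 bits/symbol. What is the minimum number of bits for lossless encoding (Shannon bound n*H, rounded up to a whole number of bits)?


Minimum bits >= n * H = 379 * 1.19 = 451.01, rounded up to a whole number of bits = 452

452 bits


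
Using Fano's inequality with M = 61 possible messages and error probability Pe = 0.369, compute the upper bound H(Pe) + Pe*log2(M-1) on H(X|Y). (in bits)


H(Pe) = -Pe*log2(Pe) - (1-Pe)*log2(1-Pe) = -0.369*log2(0.369) - 0.631*log2(0.631) = 0.530735 + 0.419166 = 0.9499. Pe*log2(M-1) = 0.369*log2(60) = 2.179643. Bound = H(Pe) + Pe*log2(M-1) = 0.530735 + 0.419166 + 2.179643 = 3.1295

3.1295 bits


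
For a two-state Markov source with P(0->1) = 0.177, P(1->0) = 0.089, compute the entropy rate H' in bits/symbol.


Stationary distribution: pi_0 = p10/(p01+p10) = 0.3346, pi_1 = 0.6654. Entropy rate H' = pi_0*H(p01) + pi_1*H(p10) = 0.3346*0.6735 + 0.6654*0.4331 = 0.5135

0.5135 bits/symbol


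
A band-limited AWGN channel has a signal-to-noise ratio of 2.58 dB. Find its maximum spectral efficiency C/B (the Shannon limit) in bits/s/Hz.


SNR_linear = 10^(2.58/10) = 1.8113; C/B = log2(1 + SNR_linear) = log2(1 + 1.8113) = 1.4913

1.4913 bits/s/Hz


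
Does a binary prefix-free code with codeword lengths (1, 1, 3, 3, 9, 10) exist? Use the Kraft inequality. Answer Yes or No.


Kraft sum = sum(2^(-l_i)) = 1.2529, need <= 1. Result: violated (a binary prefix-free code with these lengths cannot exist)

No


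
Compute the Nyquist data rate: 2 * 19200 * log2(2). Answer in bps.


Rate = 2 * B * log2(M) = 2 * 19200 * 1.0 = 38400.0

38400.0 bps


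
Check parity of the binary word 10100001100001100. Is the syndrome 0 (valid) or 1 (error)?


Syndrome = XOR of all bits = 1 XOR 0 XOR 1 XOR 0 XOR 0 XOR 0 XOR 0 XOR 1 XOR 1 XOR 0 XOR 0 XOR 0 XOR 0 XOR 1 XOR 1 XOR 0 XOR 0 = 0

0


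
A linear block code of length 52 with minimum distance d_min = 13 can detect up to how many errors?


Detection capability = d_min - 1 = 13 - 1 = 12

12 errors


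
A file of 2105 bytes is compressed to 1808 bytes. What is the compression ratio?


Ratio = original / compressed = 2105 / 1808 = 1.1643

1.1643


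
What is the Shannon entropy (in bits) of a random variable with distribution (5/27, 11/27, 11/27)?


H = -sum(p_i * log2(p_i)). Terms: -(5/27)*log2(5/27) = 0.450548; -(11/27)*log2(11/27) = 0.527778; -(11/27)*log2(11/27) = 0.527778. H = 0.450548 + 0.527778 + 0.527778 = 1.5061

1.5061 bits


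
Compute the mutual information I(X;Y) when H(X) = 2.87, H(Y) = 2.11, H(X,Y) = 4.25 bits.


I(X;Y) = H(X) + H(Y) - H(X,Y) = 2.87 + 2.11 - 4.25 = 0.73

0.73 bits


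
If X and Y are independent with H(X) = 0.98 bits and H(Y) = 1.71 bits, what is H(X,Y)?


For independent variables, H(X,Y) = H(X) + H(Y) = 0.98 + 1.71 = 2.69

2.69 bits


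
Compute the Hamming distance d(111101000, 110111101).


Count differing positions: . . ^ . ^ . ^ . ^ = 4 differences

4


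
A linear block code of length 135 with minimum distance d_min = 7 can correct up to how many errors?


Correction capability = floor((d-1)/2) = floor((7-1)/2) = 3

3 errors


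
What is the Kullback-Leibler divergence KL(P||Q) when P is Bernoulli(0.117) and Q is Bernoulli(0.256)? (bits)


KL = p*log2(p/q) + (1-p)*log2((1-p)/(1-q)) = 0.117*log2(0.117/0.256) + 0.883*log2(0.883/0.744) = 0.086

0.086 bits


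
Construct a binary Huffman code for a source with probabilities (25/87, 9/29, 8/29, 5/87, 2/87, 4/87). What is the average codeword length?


Huffman construction (repeatedly merge the two least-probable nodes; each merge adds 1 bit to every symbol beneath it): 2/87 + 4/87 = 2/29; 5/87 + 2/29 = 11/87; 11/87 + 8/29 = 35/87; 25/87 + 9/29 = 52/87; 35/87 + 52/87 = 1. Resulting codeword lengths (in the order the probabilities were given): (2, 2, 2, 3, 4, 4). L_avg = sum(p_i * l_i) = 25/87*2 + 9/29*2 + 8/29*2 + 5/87*3 + 2/87*4 + 4/87*4 = 191/87 = 2.1954

2.1954 bits


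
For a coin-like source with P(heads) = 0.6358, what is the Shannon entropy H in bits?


H = -p*log2(p) - (1-p)*log2(1-p). -0.6358*log2(0.6358) = 0.415403; -0.3642*log2(0.3642) = 0.530711. H = 0.415403 + 0.530711 = 0.9461

0.9461 bits


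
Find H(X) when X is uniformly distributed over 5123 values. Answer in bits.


H = log2(n) = log2(5123) = 12.3228

12.3228 bits


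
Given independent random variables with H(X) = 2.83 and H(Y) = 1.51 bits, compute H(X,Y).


For independent variables, H(X,Y) = H(X) + H(Y) = 2.83 + 1.51 = 4.34

4.34 bits


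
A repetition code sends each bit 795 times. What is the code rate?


Rate = k/n = 1/795

1/795


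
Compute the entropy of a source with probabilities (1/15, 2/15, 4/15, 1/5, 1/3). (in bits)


H = -sum(p_i * log2(p_i)). Terms: -(1/15)*log2(1/15) = 0.260459; -(2/15)*log2(2/15) = 0.387585; -(4/15)*log2(4/15) = 0.508504; -(1/5)*log2(1/5) = 0.464386; -(1/3)*log2(1/3) = 0.528321. H = 0.260459 + 0.387585 + 0.508504 + 0.464386 + 0.528321 = 2.1493

2.1493 bits


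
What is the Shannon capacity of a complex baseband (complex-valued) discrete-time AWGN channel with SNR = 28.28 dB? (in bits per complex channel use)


SNR_linear = 10^(28.28/10) = 672.9767; C = log2(1 + SNR_linear) = log2(1 + 672.9767) = 9.3966

9.3966 bits/channel use


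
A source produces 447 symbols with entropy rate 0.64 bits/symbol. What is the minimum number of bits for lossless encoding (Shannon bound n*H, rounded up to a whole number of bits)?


Minimum bits >= n * H = 447 * 0.64 = 286.08, rounded up to a whole number of bits = 287

287 bits


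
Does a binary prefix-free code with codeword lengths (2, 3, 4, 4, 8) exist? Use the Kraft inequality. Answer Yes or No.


Kraft sum = sum(2^(-l_i)) = 0.5039, need <= 1. Result: satisfied (a binary prefix-free code with these lengths exists)

Yes


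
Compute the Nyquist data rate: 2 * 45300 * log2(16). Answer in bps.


Rate = 2 * B * log2(M) = 2 * 45300 * 4.0 = 362400.0

362400.0 bps


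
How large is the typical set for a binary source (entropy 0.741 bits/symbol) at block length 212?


log2|A_typical| = nH = 212 * 0.741 = 157.092, so |A_typical| ~ 2^157.092 = 1.947e+47

1.947e+47


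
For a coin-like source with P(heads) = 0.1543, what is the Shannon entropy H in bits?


H = -p*log2(p) - (1-p)*log2(1-p). -0.1543*log2(0.1543) = 0.416022; -0.8457*log2(0.8457) = 0.204475. H = 0.416022 + 0.204475 = 0.6205

0.6205 bits


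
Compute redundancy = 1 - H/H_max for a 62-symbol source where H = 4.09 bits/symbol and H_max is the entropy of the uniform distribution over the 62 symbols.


H_max = log2(K) = log2(62) = 5.9542 bits/symbol. Redundancy = 1 - H/H_max = 1 - 4.09/5.9542 = 1 - 0.6869 = 0.3131

0.3131


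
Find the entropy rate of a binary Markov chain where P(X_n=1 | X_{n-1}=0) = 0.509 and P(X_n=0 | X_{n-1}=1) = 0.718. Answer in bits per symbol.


Stationary distribution: pi_0 = p10/(p01+p10) = 0.5852, pi_1 = 0.4148. Entropy rate H' = pi_0*H(p01) + pi_1*H(p10) = 0.5852*0.9998 + 0.4148*0.8582 = 0.941

0.941 bits/symbol


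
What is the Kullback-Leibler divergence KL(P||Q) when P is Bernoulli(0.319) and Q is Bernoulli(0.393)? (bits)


KL = p*log2(p/q) + (1-p)*log2((1-p)/(1-q)) = 0.319*log2(0.319/0.393) + 0.681*log2(0.681/0.607) = 0.017

0.017 bits


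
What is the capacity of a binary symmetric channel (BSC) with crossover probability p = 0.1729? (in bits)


H(p) = -p*log2(p) - (1-p)*log2(1-p) = -0.1729*log2(0.1729) - 0.8271*log2(0.8271) = 0.437781 + 0.226515 = 0.6643. C = 1 - H(p) = 1 - 0.6643 = 0.3357

0.3357 bits


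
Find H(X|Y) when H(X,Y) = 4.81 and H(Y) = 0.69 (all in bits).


H(X|Y) = H(X,Y) - H(Y) = 4.81 - 0.69 = 4.12

4.12 bits


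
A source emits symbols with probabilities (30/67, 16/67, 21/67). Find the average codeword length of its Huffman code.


Huffman construction (repeatedly merge the two least-probable nodes; each merge adds 1 bit to every symbol beneath it): 16/67 + 21/67 = 37/67; 30/67 + 37/67 = 1. Resulting codeword lengths (in the order the probabilities were given): (1, 2, 2). L_avg = sum(p_i * l_i) = 30/67*1 + 16/67*2 + 21/67*2 = 104/67 = 1.5522

1.5522 bits


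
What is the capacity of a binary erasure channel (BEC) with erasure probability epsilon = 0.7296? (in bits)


C = 1 - epsilon = 1 - 0.7296 = 0.2704

0.2704 bits


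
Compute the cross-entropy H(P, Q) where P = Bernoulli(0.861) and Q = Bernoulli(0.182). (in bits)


H(P,Q) = -p*log2(q) - (1-p)*log2(1-q). -0.861*log2(0.182) = 2.116329; -0.139*log2(0.818) = 0.040286. H(P,Q) = 2.116329 + 0.040286 = 2.1566

2.1566 bits


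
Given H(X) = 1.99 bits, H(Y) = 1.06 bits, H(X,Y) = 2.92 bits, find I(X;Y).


I(X;Y) = H(X) + H(Y) - H(X,Y) = 1.99 + 1.06 - 2.92 = 0.13

0.13 bits


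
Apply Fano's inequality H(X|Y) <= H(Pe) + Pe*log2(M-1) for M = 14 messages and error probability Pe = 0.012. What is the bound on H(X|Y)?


H(Pe) = -Pe*log2(Pe) - (1-Pe)*log2(1-Pe) = -0.012*log2(0.012) - 0.988*log2(0.988) = 0.076570 + 0.017208 = 0.0938. Pe*log2(M-1) = 0.012*log2(13) = 0.044405. Bound = H(Pe) + Pe*log2(M-1) = 0.076570 + 0.017208 + 0.044405 = 0.1382

0.1382 bits


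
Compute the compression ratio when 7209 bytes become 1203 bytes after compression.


Ratio = original / compressed = 7209 / 1203 = 5.9925

5.9925


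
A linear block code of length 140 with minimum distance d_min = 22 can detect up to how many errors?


Detection capability = d_min - 1 = 22 - 1 = 21

21 errors


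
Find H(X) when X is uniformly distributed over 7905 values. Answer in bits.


H = log2(n) = log2(7905) = 12.9485

12.9485 bits


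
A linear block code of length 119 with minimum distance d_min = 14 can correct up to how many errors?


Correction capability = floor((d-1)/2) = floor((14-1)/2) = 6

6 errors


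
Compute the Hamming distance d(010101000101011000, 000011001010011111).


Count differing positions: . ^ . ^ ^ . . . ^ ^ ^ ^ . . . ^ ^ ^ = 10 differences

10


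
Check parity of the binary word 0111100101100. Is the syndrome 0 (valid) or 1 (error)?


Syndrome = XOR of all bits = 0 XOR 1 XOR 1 XOR 1 XOR 1 XOR 0 XOR 0 XOR 1 XOR 0 XOR 1 XOR 1 XOR 0 XOR 0 = 1

1


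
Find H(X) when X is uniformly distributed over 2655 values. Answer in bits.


H = log2(n) = log2(2655) = 11.3745

11.3745 bits


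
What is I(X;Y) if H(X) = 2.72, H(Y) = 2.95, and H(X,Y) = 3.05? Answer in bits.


I(X;Y) = H(X) + H(Y) - H(X,Y) = 2.72 + 2.95 - 3.05 = 2.62

2.62 bits


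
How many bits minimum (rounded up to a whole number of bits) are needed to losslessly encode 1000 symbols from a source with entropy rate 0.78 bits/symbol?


Minimum bits >= n * H = 1000 * 0.78 = 780.0, rounded up to a whole number of bits = 780

780 bits


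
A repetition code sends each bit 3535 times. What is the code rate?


Rate = k/n = 1/3535

1/3535


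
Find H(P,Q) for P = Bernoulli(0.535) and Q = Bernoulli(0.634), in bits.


H(P,Q) = -p*log2(q) - (1-p)*log2(1-q). -0.535*log2(0.634) = 0.351733; -0.465*log2(0.366) = 0.674289. H(P,Q) = 0.351733 + 0.674289 = 1.026

1.026 bits


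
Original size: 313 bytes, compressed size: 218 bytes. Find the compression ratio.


Ratio = original / compressed = 313 / 218 = 1.4358

1.4358


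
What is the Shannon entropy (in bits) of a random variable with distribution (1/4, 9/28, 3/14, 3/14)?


H = -sum(p_i * log2(p_i)). Terms: -(1/4)*log2(1/4) = 0.500000; -(9/28)*log2(9/28) = 0.526317; -(3/14)*log2(3/14) = 0.476227; -(3/14)*log2(3/14) = 0.476227. H = 0.500000 + 0.526317 + 0.476227 + 0.476227 = 1.9788

1.9788 bits


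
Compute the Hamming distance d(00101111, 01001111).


Count differing positions: . ^ ^ . . . . . = 2 differences

2


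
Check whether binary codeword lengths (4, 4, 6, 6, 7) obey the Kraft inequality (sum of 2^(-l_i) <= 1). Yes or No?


Kraft sum = sum(2^(-l_i)) = 0.1641, need <= 1. Result: satisfied (a binary prefix-free code with these lengths exists)

Yes


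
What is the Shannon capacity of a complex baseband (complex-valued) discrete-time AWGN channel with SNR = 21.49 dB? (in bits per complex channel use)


SNR_linear = 10^(21.49/10) = 140.9289; C = log2(1 + SNR_linear) = log2(1 + 140.9289) = 7.149

7.149 bits/channel use


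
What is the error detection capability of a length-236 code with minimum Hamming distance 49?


Detection capability = d_min - 1 = 49 - 1 = 48

48 errors


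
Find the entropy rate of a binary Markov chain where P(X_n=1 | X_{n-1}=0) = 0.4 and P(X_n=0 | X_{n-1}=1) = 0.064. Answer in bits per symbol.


Stationary distribution: pi_0 = p10/(p01+p10) = 0.1379, pi_1 = 0.8621. Entropy rate H' = pi_0*H(p01) + pi_1*H(p10) = 0.1379*0.971 + 0.8621*0.3431 = 0.4297

0.4297 bits/symbol


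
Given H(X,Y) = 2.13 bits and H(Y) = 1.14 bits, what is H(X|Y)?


H(X|Y) = H(X,Y) - H(Y) = 2.13 - 1.14 = 0.99

0.99 bits


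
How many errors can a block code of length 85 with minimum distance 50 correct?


Correction capability = floor((d-1)/2) = floor((50-1)/2) = 24

24 errors


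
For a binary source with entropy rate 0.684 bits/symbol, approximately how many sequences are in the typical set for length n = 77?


log2|A_typical| = nH = 77 * 0.684 = 52.668, so |A_typical| ~ 2^52.668 = 7.156e+15

7.156e+15


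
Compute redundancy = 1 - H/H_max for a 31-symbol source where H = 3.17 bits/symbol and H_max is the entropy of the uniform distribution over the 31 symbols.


H_max = log2(K) = log2(31) = 4.9542 bits/symbol. Redundancy = 1 - H/H_max = 1 - 3.17/4.9542 = 1 - 0.6399 = 0.3601

0.3601


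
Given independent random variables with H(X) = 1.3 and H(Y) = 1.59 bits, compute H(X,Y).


For independent variables, H(X,Y) = H(X) + H(Y) = 1.3 + 1.59 = 2.89

2.89 bits


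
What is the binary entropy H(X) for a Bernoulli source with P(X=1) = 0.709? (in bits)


H = -p*log2(p) - (1-p)*log2(1-p). -0.709*log2(0.709) = 0.351765; -0.291*log2(0.291) = 0.518245. H = 0.351765 + 0.518245 = 0.87

0.87 bits


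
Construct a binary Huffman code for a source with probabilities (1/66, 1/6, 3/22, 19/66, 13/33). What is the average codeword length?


Huffman construction (repeatedly merge the two least-probable nodes; each merge adds 1 bit to every symbol beneath it): 1/66 + 3/22 = 5/33; 5/33 + 1/6 = 7/22; 19/66 + 7/22 = 20/33; 13/33 + 20/33 = 1. Resulting codeword lengths (in the order the probabilities were given): (4, 3, 4, 2, 1). L_avg = sum(p_i * l_i) = 1/66*4 + 1/6*3 + 3/22*4 + 19/66*2 + 13/33*1 = 137/66 = 2.0758

2.0758 bits


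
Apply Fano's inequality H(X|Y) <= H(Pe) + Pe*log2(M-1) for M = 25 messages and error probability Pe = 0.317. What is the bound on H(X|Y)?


H(Pe) = -Pe*log2(Pe) - (1-Pe)*log2(1-Pe) = -0.317*log2(0.317) - 0.683*log2(0.683) = 0.525410 + 0.375679 = 0.9011. Pe*log2(M-1) = 0.317*log2(24) = 1.453433. Bound = H(Pe) + Pe*log2(M-1) = 0.525410 + 0.375679 + 1.453433 = 2.3545

2.3545 bits


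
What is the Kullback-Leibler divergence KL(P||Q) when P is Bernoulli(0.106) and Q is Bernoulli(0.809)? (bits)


KL = p*log2(p/q) + (1-p)*log2((1-p)/(1-q)) = 0.106*log2(0.106/0.809) + 0.894*log2(0.894/0.191) = 1.6799

1.6799 bits


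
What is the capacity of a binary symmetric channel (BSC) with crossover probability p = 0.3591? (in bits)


H(p) = -p*log2(p) - (1-p)*log2(1-p) = -0.3591*log2(0.3591) - 0.6409*log2(0.6409) = 0.530585 + 0.411348 = 0.9419. C = 1 - H(p) = 1 - 0.9419 = 0.0581

0.0581 bits


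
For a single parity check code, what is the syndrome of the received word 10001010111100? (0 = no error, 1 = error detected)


Syndrome = XOR of all bits = 1 XOR 0 XOR 0 XOR 0 XOR 1 XOR 0 XOR 1 XOR 0 XOR 1 XOR 1 XOR 1 XOR 1 XOR 0 XOR 0 = 1

1


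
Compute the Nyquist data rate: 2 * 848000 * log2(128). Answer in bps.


Rate = 2 * B * log2(M) = 2 * 848000 * 7.0 = 11872000.0

11872000.0 bps


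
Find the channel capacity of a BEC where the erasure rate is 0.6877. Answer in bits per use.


C = 1 - epsilon = 1 - 0.6877 = 0.3123

0.3123 bits


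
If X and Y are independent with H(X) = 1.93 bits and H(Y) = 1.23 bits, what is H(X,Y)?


For independent variables, H(X,Y) = H(X) + H(Y) = 1.93 + 1.23 = 3.16

3.16 bits


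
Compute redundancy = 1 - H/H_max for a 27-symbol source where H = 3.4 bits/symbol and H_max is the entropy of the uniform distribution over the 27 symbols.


H_max = log2(K) = log2(27) = 4.7549 bits/symbol. Redundancy = 1 - H/H_max = 1 - 3.4/4.7549 = 1 - 0.7151 = 0.2849

0.2849


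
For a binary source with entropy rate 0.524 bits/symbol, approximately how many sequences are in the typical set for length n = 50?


log2|A_typical| = nH = 50 * 0.524 = 26.2, so |A_typical| ~ 2^26.2 = 7.709e+07

7.709e+07


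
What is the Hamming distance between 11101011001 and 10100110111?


Count differing positions: . ^ . . ^ ^ . ^ ^ ^ . = 6 differences

6


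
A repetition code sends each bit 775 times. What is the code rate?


Rate = k/n = 1/775

1/775


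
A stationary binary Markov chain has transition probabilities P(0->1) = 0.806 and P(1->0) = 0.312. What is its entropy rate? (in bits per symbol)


Stationary distribution: pi_0 = p10/(p01+p10) = 0.2791, pi_1 = 0.7209. Entropy rate H' = pi_0*H(p01) + pi_1*H(p10) = 0.2791*0.7098 + 0.7209*0.8955 = 0.8436

0.8436 bits/symbol


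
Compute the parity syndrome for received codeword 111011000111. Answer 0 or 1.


Syndrome = XOR of all bits = 1 XOR 1 XOR 1 XOR 0 XOR 1 XOR 1 XOR 0 XOR 0 XOR 0 XOR 1 XOR 1 XOR 1 = 0

0


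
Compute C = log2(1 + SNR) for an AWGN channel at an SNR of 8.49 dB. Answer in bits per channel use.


SNR_linear = 10^(8.49/10) = 7.0632; C = log2(1 + SNR_linear) = log2(1 + 7.0632) = 3.0113

3.0113 bits/channel use


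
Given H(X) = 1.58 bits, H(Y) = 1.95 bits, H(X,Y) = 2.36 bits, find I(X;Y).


I(X;Y) = H(X) + H(Y) - H(X,Y) = 1.58 + 1.95 - 2.36 = 1.17

1.17 bits


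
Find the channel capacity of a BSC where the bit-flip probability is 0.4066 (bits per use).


H(p) = -p*log2(p) - (1-p)*log2(1-p) = -0.4066*log2(0.4066) - 0.5934*log2(0.5934) = 0.527896 + 0.446785 = 0.9747. C = 1 - H(p) = 1 - 0.9747 = 0.0253

0.0253 bits


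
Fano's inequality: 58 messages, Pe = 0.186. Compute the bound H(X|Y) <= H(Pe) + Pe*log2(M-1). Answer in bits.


H(Pe) = -Pe*log2(Pe) - (1-Pe)*log2(1-Pe) = -0.186*log2(0.186) - 0.814*log2(0.814) = 0.451352 + 0.241676 = 0.693. Pe*log2(M-1) = 0.186*log2(57) = 1.084918. Bound = H(Pe) + Pe*log2(M-1) = 0.451352 + 0.241676 + 1.084918 = 1.7779

1.7779 bits


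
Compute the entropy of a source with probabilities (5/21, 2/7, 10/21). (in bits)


H = -sum(p_i * log2(p_i)). Terms: -(5/21)*log2(5/21) = 0.492950; -(2/7)*log2(2/7) = 0.516387; -(10/21)*log2(10/21) = 0.509709. H = 0.492950 + 0.516387 + 0.509709 = 1.519

1.519 bits


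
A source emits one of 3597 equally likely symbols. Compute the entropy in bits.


H = log2(n) = log2(3597) = 11.8126

11.8126 bits


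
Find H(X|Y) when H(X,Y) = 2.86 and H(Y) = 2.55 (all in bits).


H(X|Y) = H(X,Y) - H(Y) = 2.86 - 2.55 = 0.31

0.31 bits


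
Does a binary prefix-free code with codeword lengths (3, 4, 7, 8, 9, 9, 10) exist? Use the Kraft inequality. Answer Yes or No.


Kraft sum = sum(2^(-l_i)) = 0.2041, need <= 1. Result: satisfied (a binary prefix-free code with these lengths exists)

Yes


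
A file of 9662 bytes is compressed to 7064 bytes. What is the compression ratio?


Ratio = original / compressed = 9662 / 7064 = 1.3678

1.3678


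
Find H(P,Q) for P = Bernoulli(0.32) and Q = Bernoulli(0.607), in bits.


H(P,Q) = -p*log2(q) - (1-p)*log2(1-q). -0.32*log2(0.607) = 0.230474; -0.68*log2(0.393) = 0.916231. H(P,Q) = 0.230474 + 0.916231 = 1.1467

1.1467 bits


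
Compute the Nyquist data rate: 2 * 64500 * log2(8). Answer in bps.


Rate = 2 * B * log2(M) = 2 * 64500 * 3.0 = 387000.0

387000.0 bps


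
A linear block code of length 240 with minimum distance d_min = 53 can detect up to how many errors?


Detection capability = d_min - 1 = 53 - 1 = 52

52 errors


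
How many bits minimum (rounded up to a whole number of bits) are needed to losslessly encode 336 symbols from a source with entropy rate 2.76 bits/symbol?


Minimum bits >= n * H = 336 * 2.76 = 927.36, rounded up to a whole number of bits = 928

928 bits


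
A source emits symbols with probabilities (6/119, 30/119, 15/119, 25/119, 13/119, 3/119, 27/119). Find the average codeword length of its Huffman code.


Huffman construction (repeatedly merge the two least-probable nodes; each merge adds 1 bit to every symbol beneath it): 3/119 + 6/119 = 9/119; 9/119 + 13/119 = 22/119; 15/119 + 22/119 = 37/119; 25/119 + 27/119 = 52/119; 30/119 + 37/119 = 67/119; 52/119 + 67/119 = 1. Resulting codeword lengths (in the order the probabilities were given): (5, 2, 3, 2, 4, 5, 2). L_avg = sum(p_i * l_i) = 6/119*5 + 30/119*2 + 15/119*3 + 25/119*2 + 13/119*4 + 3/119*5 + 27/119*2 = 18/7 = 2.5714

2.5714 bits


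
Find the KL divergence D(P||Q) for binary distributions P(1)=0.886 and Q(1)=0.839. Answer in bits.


KL = p*log2(p/q) + (1-p)*log2((1-p)/(1-q)) = 0.886*log2(0.886/0.839) + 0.114*log2(0.114/0.161) = 0.0129

0.0129 bits


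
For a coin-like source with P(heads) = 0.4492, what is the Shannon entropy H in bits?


H = -p*log2(p) - (1-p)*log2(1-p). -0.4492*log2(0.4492) = 0.518633; -0.5508*log2(0.5508) = 0.473908. H = 0.518633 + 0.473908 = 0.9925

0.9925 bits


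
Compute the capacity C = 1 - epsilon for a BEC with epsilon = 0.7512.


C = 1 - epsilon = 1 - 0.7512 = 0.2488

0.2488 bits


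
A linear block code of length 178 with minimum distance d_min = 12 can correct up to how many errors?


Correction capability = floor((d-1)/2) = floor((12-1)/2) = 5

5 errors


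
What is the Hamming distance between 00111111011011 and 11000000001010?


Count differing positions: ^ ^ ^ ^ ^ ^ ^ ^ . ^ . . . ^ = 10 differences

10


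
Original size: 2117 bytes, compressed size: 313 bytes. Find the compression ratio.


Ratio = original / compressed = 2117 / 313 = 6.7636

6.7636


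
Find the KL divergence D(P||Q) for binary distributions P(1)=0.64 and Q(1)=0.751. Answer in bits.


KL = p*log2(p/q) + (1-p)*log2((1-p)/(1-q)) = 0.64*log2(0.64/0.751) + 0.36*log2(0.36/0.249) = 0.0438

0.0438 bits


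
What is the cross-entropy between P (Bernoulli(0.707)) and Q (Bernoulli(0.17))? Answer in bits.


H(P,Q) = -p*log2(q) - (1-p)*log2(1-q). -0.707*log2(0.17) = 1.807370; -0.293*log2(0.83) = 0.078763. H(P,Q) = 1.807370 + 0.078763 = 1.8861

1.8861 bits


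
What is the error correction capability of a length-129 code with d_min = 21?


Correction capability = floor((d-1)/2) = floor((21-1)/2) = 10

10 errors


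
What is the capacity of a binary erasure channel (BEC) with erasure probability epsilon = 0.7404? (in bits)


C = 1 - epsilon = 1 - 0.7404 = 0.2596

0.2596 bits


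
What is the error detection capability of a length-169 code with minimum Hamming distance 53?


Detection capability = d_min - 1 = 53 - 1 = 52

52 errors


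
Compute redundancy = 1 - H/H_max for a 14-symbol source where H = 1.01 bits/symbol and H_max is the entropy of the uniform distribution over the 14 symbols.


H_max = log2(K) = log2(14) = 3.8074 bits/symbol. Redundancy = 1 - H/H_max = 1 - 1.01/3.8074 = 1 - 0.2653 = 0.7347

0.7347


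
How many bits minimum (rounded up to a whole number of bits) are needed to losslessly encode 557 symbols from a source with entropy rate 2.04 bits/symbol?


Minimum bits >= n * H = 557 * 2.04 = 1136.28, rounded up to a whole number of bits = 1137

1137 bits


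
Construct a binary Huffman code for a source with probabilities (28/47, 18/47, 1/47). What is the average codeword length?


Huffman construction (repeatedly merge the two least-probable nodes; each merge adds 1 bit to every symbol beneath it): 1/47 + 18/47 = 19/47; 19/47 + 28/47 = 1. Resulting codeword lengths (in the order the probabilities were given): (1, 2, 2). L_avg = sum(p_i * l_i) = 28/47*1 + 18/47*2 + 1/47*2 = 66/47 = 1.4043

1.4043 bits


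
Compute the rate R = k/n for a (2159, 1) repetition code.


Rate = k/n = 1/2159

1/2159


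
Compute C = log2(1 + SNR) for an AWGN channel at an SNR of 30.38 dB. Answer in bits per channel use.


SNR_linear = 10^(30.38/10) = 1091.4403; C = log2(1 + SNR_linear) = log2(1 + 1091.4403) = 10.0933

10.0933 bits/channel use


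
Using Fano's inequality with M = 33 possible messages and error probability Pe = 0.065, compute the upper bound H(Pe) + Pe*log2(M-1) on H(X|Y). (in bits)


H(Pe) = -Pe*log2(Pe) - (1-Pe)*log2(1-Pe) = -0.065*log2(0.065) - 0.935*log2(0.935) = 0.256322 + 0.090659 = 0.347. Pe*log2(M-1) = 0.065*log2(32) = 0.325000. Bound = H(Pe) + Pe*log2(M-1) = 0.256322 + 0.090659 + 0.325000 = 0.672

0.672 bits


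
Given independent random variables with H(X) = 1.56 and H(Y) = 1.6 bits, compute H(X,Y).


For independent variables, H(X,Y) = H(X) + H(Y) = 1.56 + 1.6 = 3.16

3.16 bits


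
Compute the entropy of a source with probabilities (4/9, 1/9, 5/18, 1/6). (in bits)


H = -sum(p_i * log2(p_i)). Terms: -(4/9)*log2(4/9) = 0.519967; -(1/9)*log2(1/9) = 0.352214; -(5/18)*log2(5/18) = 0.513332; -(1/6)*log2(1/6) = 0.430827. H = 0.519967 + 0.352214 + 0.513332 + 0.430827 = 1.8163

1.8163 bits


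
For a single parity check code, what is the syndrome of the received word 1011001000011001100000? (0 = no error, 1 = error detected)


Syndrome = XOR of all bits = 1 XOR 0 XOR 1 XOR 1 XOR 0 XOR 0 XOR 1 XOR 0 XOR 0 XOR 0 XOR 0 XOR 1 XOR 1 XOR 0 XOR 0 XOR 1 XOR 1 XOR 0 XOR 0 XOR 0 XOR 0 XOR 0 = 0

0


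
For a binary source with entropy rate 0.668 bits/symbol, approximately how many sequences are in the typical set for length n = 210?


log2|A_typical| = nH = 210 * 0.668 = 140.28, so |A_typical| ~ 2^140.28 = 1.692e+42

1.692e+42


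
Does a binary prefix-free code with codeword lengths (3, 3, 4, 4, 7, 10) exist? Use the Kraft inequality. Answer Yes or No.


Kraft sum = sum(2^(-l_i)) = 0.3838, need <= 1. Result: satisfied (a binary prefix-free code with these lengths exists)

Yes


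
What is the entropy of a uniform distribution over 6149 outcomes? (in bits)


H = log2(n) = log2(6149) = 12.5861

12.5861 bits


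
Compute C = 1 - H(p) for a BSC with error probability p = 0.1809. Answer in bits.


H(p) = -p*log2(p) - (1-p)*log2(1-p) = -0.1809*log2(0.1809) - 0.8191*log2(0.8191) = 0.446232 + 0.235809 = 0.682. C = 1 - H(p) = 1 - 0.682 = 0.318

0.318 bits


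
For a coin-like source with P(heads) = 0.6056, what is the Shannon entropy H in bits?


H = -p*log2(p) - (1-p)*log2(1-p). -0.6056*log2(0.6056) = 0.438190; -0.3944*log2(0.3944) = 0.529391. H = 0.438190 + 0.529391 = 0.9676

0.9676 bits


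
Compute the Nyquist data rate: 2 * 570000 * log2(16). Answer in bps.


Rate = 2 * B * log2(M) = 2 * 570000 * 4.0 = 4560000.0

4560000.0 bps


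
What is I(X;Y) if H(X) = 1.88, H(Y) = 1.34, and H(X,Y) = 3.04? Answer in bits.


I(X;Y) = H(X) + H(Y) - H(X,Y) = 1.88 + 1.34 - 3.04 = 0.18

0.18 bits


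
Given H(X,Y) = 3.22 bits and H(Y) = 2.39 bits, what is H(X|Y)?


H(X|Y) = H(X,Y) - H(Y) = 3.22 - 2.39 = 0.83

0.83 bits


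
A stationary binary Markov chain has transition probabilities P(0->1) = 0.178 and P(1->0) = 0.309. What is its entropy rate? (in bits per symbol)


Stationary distribution: pi_0 = p10/(p01+p10) = 0.6345, pi_1 = 0.3655. Entropy rate H' = pi_0*H(p01) + pi_1*H(p10) = 0.6345*0.6757 + 0.3655*0.892 = 0.7548

0.7548 bits/symbol


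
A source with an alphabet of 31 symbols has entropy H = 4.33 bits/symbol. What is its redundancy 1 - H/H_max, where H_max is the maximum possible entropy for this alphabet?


H_max = log2(K) = log2(31) = 4.9542 bits/symbol. Redundancy = 1 - H/H_max = 1 - 4.33/4.9542 = 1 - 0.874 = 0.126

0.126


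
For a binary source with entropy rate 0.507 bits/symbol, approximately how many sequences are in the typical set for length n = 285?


log2|A_typical| = nH = 285 * 0.507 = 144.495, so |A_typical| ~ 2^144.495 = 3.143e+43

3.143e+43


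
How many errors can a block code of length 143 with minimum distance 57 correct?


Correction capability = floor((d-1)/2) = floor((57-1)/2) = 28

28 errors


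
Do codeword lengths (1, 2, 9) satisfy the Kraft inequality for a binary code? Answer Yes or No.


Kraft sum = sum(2^(-l_i)) = 0.752, need <= 1. Result: satisfied (a binary prefix-free code with these lengths exists)

Yes


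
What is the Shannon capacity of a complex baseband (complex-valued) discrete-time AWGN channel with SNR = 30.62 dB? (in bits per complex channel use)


SNR_linear = 10^(30.62/10) = 1153.4533; C = log2(1 + SNR_linear) = log2(1 + 1153.4533) = 10.173

10.173 bits/channel use


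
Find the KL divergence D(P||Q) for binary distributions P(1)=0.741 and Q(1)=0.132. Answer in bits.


KL = p*log2(p/q) + (1-p)*log2((1-p)/(1-q)) = 0.741*log2(0.741/0.132) + 0.259*log2(0.259/0.868) = 1.3924

1.3924 bits


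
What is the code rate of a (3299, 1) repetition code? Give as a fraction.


Rate = k/n = 1/3299

1/3299


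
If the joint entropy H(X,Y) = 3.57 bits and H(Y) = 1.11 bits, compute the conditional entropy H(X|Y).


H(X|Y) = H(X,Y) - H(Y) = 3.57 - 1.11 = 2.46

2.46 bits


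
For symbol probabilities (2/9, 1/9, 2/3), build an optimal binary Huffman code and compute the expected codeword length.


Huffman construction (repeatedly merge the two least-probable nodes; each merge adds 1 bit to every symbol beneath it): 1/9 + 2/9 = 1/3; 1/3 + 2/3 = 1. Resulting codeword lengths (in the order the probabilities were given): (2, 2, 1). L_avg = sum(p_i * l_i) = 2/9*2 + 1/9*2 + 2/3*1 = 4/3 = 1.3333

1.3333 bits


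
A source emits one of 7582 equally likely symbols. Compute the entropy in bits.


H = log2(n) = log2(7582) = 12.8884

12.8884 bits


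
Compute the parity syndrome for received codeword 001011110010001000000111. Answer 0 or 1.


Syndrome = XOR of all bits = 0 XOR 0 XOR 1 XOR 0 XOR 1 XOR 1 XOR 1 XOR 1 XOR 0 XOR 0 XOR 1 XOR 0 XOR 0 XOR 0 XOR 1 XOR 0 XOR 0 XOR 0 XOR 0 XOR 0 XOR 0 XOR 1 XOR 1 XOR 1 = 0

0


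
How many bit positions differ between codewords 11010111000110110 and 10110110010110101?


Count differing positions: . ^ ^ . . . . ^ . ^ . . . . . ^ ^ = 6 differences

6


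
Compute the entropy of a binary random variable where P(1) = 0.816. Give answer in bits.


H = -p*log2(p) - (1-p)*log2(1-p). -0.816*log2(0.816) = 0.239381; -0.184*log2(0.184) = 0.449369. H = 0.239381 + 0.449369 = 0.6887

0.6887 bits


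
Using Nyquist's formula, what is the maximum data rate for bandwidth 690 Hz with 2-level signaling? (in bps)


Rate = 2 * B * log2(M) = 2 * 690 * 1.0 = 1380.0

1380.0 bps


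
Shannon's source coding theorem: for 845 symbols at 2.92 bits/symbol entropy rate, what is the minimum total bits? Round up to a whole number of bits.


Minimum bits >= n * H = 845 * 2.92 = 2467.4, rounded up to a whole number of bits = 2468

2468 bits


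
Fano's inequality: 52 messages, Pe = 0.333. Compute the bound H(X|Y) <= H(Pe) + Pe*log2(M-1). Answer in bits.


H(Pe) = -Pe*log2(Pe) - (1-Pe)*log2(1-Pe) = -0.333*log2(0.333) - 0.667*log2(0.667) = 0.528273 + 0.389689 = 0.918. Pe*log2(M-1) = 0.333*log2(51) = 1.888918. Bound = H(Pe) + Pe*log2(M-1) = 0.528273 + 0.389689 + 1.888918 = 2.8069

2.8069 bits


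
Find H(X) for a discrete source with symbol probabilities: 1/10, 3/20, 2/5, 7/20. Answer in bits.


H = -sum(p_i * log2(p_i)). Terms: -(1/10)*log2(1/10) = 0.332193; -(3/20)*log2(3/20) = 0.410545; -(2/5)*log2(2/5) = 0.528771; -(7/20)*log2(7/20) = 0.530101. H = 0.332193 + 0.410545 + 0.528771 + 0.530101 = 1.8016

1.8016 bits


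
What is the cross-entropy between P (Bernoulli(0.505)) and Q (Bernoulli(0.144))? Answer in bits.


H(P,Q) = -p*log2(q) - (1-p)*log2(1-q). -0.505*log2(0.144) = 1.411909; -0.495*log2(0.856) = 0.111037. H(P,Q) = 1.411909 + 0.111037 = 1.5229

1.5229 bits


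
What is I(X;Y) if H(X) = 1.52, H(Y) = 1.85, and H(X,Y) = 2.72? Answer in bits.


I(X;Y) = H(X) + H(Y) - H(X,Y) = 1.52 + 1.85 - 2.72 = 0.65

0.65 bits


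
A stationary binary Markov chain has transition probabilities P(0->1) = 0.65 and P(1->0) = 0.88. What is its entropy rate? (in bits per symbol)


Stationary distribution: pi_0 = p10/(p01+p10) = 0.5752, pi_1 = 0.4248. Entropy rate H' = pi_0*H(p01) + pi_1*H(p10) = 0.5752*0.9341 + 0.4248*0.5294 = 0.7621

0.7621 bits/symbol


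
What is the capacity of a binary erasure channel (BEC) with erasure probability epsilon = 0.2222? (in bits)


C = 1 - epsilon = 1 - 0.2222 = 0.7778

0.7778 bits


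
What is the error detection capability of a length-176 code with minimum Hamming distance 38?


Detection capability = d_min - 1 = 38 - 1 = 37

37 errors


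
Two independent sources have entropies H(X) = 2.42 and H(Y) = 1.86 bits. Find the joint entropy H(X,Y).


For independent variables, H(X,Y) = H(X) + H(Y) = 2.42 + 1.86 = 4.28

4.28 bits


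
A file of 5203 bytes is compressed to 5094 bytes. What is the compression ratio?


Ratio = original / compressed = 5203 / 5094 = 1.0214

1.0214


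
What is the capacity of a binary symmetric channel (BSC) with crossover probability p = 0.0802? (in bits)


H(p) = -p*log2(p) - (1-p)*log2(1-p) = -0.0802*log2(0.0802) - 0.9198*log2(0.9198) = 0.291948 + 0.110935 = 0.4029. C = 1 - H(p) = 1 - 0.4029 = 0.5971

0.5971 bits


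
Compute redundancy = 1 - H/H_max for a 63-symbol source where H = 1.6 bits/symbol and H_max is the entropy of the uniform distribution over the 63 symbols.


H_max = log2(K) = log2(63) = 5.9773 bits/symbol. Redundancy = 1 - H/H_max = 1 - 1.6/5.9773 = 1 - 0.2677 = 0.7323

0.7323


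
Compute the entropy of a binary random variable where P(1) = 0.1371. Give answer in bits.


H = -p*log2(p) - (1-p)*log2(1-p). -0.1371*log2(0.1371) = 0.393025; -0.8629*log2(0.8629) = 0.183569. H = 0.393025 + 0.183569 = 0.5766

0.5766 bits


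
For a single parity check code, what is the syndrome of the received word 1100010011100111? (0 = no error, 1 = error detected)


Syndrome = XOR of all bits = 1 XOR 1 XOR 0 XOR 0 XOR 0 XOR 1 XOR 0 XOR 0 XOR 1 XOR 1 XOR 1 XOR 0 XOR 0 XOR 1 XOR 1 XOR 1 = 1

1


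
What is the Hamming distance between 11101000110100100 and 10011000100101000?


Count differing positions: . ^ ^ ^ . . . . . ^ . . . ^ ^ . . = 6 differences

6


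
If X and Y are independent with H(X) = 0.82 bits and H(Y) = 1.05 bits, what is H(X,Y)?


For independent variables, H(X,Y) = H(X) + H(Y) = 0.82 + 1.05 = 1.87

1.87 bits


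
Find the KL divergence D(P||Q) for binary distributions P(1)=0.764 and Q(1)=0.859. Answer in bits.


KL = p*log2(p/q) + (1-p)*log2((1-p)/(1-q)) = 0.764*log2(0.764/0.859) + 0.236*log2(0.236/0.141) = 0.0462

0.0462 bits
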